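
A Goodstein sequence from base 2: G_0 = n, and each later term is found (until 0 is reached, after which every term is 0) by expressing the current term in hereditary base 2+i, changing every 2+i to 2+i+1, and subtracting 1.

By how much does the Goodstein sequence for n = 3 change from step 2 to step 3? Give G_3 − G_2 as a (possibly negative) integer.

-1

base 2: 3 = 2 + 1; at 3: 3 + 1 = 4; next = 3
base 3: 3 = 3; at 4: 4 = 4; next = 3
base 4: 3 = 3; at 5: 3 = 3; next = 2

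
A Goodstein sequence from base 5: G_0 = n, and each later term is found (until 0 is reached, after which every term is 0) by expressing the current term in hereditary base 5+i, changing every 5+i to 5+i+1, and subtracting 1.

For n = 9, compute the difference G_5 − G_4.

0

G_0=9  [base 5] 5 + 4  →[5↦6]→  6 + 4 = 10  −1 ⇒ G_1=9
G_1=9  [base 6] 6 + 3  →[6↦7]→  7 + 3 = 10  −1 ⇒ G_2=9
G_2=9  [base 7] 7 + 2  →[7↦8]→  8 + 2 = 10  −1 ⇒ G_3=9
G_3=9  [base 8] 8 + 1  →[8↦9]→  9 + 1 = 10  −1 ⇒ G_4=9
G_4=9  [base 9] 9  →[9↦10]→  10 = 10  −1 ⇒ G_5=9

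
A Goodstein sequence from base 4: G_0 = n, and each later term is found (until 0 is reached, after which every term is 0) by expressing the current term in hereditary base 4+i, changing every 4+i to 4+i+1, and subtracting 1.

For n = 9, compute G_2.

11

9 —HB4→ 2·4 + 1 —bump→ 2·5 + 1 = 11 —(−1)→ 10
10 —HB5→ 2·5 —bump→ 2·6 = 12 —(−1)→ 11
11 —HB6→ 6 + 5 —bump→ 7 + 5 = 12 —(−1)→ 11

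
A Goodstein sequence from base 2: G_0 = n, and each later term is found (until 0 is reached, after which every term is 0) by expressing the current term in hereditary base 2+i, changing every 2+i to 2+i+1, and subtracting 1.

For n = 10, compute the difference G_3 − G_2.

i=0: 10 = 2^(2 + 1) + 2 (b=2); 2→3: 3^(3 + 1) + 3 = 84; 84−1 = 83
i=1: 83 = 3^(3 + 1) + 2 (b=3); 3→4: 4^(4 + 1) + 2 = 1026; 1026−1 = 1025
i=2: 1025 = 4^(4 + 1) + 1 (b=4); 4→5: 5^(5 + 1) + 1 = 15626; 15626−1 = 15625

14600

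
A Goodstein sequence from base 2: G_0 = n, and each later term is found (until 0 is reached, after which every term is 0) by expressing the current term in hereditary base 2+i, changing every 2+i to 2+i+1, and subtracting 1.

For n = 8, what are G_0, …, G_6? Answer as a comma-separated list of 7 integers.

8, 80, 553, 6310, 93395, 1647195, 33554571

G_0=8  [base 2] 2^(2 + 1)  →[2↦3]→  3^(3 + 1) = 81  −1 ⇒ G_1=80
G_1=80  [base 3] 2·3^3 + 2·3^2 + 2·3 + 2  →[3↦4]→  2·4^4 + 2·4^2 + 2·4 + 2 = 554  −1 ⇒ G_2=553
G_2=553  [base 4] 2·4^4 + 2·4^2 + 2·4 + 1  →[4↦5]→  2·5^5 + 2·5^2 + 2·5 + 1 = 6311  −1 ⇒ G_3=6310
G_3=6310  [base 5] 2·5^5 + 2·5^2 + 2·5  →[5↦6]→  2·6^6 + 2·6^2 + 2·6 = 93396  −1 ⇒ G_4=93395
G_4=93395  [base 6] 2·6^6 + 2·6^2 + 6 + 5  →[6↦7]→  2·7^7 + 2·7^2 + 7 + 5 = 1647196  −1 ⇒ G_5=1647195
G_5=1647195  [base 7] 2·7^7 + 2·7^2 + 7 + 4  →[7↦8]→  2·8^8 + 2·8^2 + 8 + 4 = 33554572  −1 ⇒ G_6=33554571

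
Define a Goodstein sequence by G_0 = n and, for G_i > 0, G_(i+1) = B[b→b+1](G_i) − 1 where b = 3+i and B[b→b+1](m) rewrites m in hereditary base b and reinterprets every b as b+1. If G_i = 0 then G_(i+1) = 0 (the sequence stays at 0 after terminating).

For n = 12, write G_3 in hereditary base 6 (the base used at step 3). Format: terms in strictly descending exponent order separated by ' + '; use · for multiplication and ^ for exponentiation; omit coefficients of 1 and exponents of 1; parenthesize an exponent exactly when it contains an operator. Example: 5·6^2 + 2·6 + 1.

6^2 + 1

i=0: 12 = 3^2 + 3 (b=3); 3→4: 4^2 + 4 = 20; 20−1 = 19
i=1: 19 = 4^2 + 3 (b=4); 4→5: 5^2 + 3 = 28; 28−1 = 27
i=2: 27 = 5^2 + 2 (b=5); 5→6: 6^2 + 2 = 38; 38−1 = 37
i=3: 37 = 6^2 + 1 (b=6); 6→7: 7^2 + 1 = 50; 50−1 = 49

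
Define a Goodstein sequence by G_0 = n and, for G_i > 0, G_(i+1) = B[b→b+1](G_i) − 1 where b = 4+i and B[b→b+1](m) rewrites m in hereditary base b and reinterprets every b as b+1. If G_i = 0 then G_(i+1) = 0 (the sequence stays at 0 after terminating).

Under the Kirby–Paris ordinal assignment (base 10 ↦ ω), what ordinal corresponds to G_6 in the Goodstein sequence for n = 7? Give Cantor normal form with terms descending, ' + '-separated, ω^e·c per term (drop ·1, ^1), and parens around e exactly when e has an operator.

i=0: 7 = 4 + 3 (b=4); 4→5: 5 + 3 = 8; 8−1 = 7
i=1: 7 = 5 + 2 (b=5); 5→6: 6 + 2 = 8; 8−1 = 7
i=2: 7 = 6 + 1 (b=6); 6→7: 7 + 1 = 8; 8−1 = 7
i=3: 7 = 7 (b=7); 7→8: 8 = 8; 8−1 = 7
i=4: 7 = 7 (b=8); 8→9: 7 = 7; 7−1 = 6
i=5: 6 = 6 (b=9); 9→10: 6 = 6; 6−1 = 5
i=6: 5 = 5 (b=10); 10→11: 5 = 5; 5−1 = 4

5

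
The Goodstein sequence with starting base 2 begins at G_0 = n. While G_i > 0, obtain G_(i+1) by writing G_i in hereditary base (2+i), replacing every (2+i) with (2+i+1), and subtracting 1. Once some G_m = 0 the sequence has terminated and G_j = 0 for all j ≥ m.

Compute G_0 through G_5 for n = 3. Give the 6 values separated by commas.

G_0=3  [base 2] 2 + 1  →[2↦3]→  3 + 1 = 4  −1 ⇒ G_1=3
G_1=3  [base 3] 3  →[3↦4]→  4 = 4  −1 ⇒ G_2=3
G_2=3  [base 4] 3  →[4↦5]→  3 = 3  −1 ⇒ G_3=2
G_3=2  [base 5] 2  →[5↦6]→  2 = 2  −1 ⇒ G_4=1
G_4=1  [base 6] 1  →[6↦7]→  1 = 1  −1 ⇒ G_5=0

3, 3, 3, 2, 1, 0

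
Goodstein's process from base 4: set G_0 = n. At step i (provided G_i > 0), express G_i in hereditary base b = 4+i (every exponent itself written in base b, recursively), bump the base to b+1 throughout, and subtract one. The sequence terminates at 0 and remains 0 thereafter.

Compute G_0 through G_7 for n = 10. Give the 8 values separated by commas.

base 4: 10 = 2·4 + 2; at 5: 2·5 + 2 = 12; next = 11
base 5: 11 = 2·5 + 1; at 6: 2·6 + 1 = 13; next = 12
base 6: 12 = 2·6; at 7: 2·7 = 14; next = 13
base 7: 13 = 7 + 6; at 8: 8 + 6 = 14; next = 13
base 8: 13 = 8 + 5; at 9: 9 + 5 = 14; next = 13
base 9: 13 = 9 + 4; at 10: 10 + 4 = 14; next = 13
base 10: 13 = 10 + 3; at 11: 11 + 3 = 14; next = 13

10, 11, 12, 13, 13, 13, 13, 13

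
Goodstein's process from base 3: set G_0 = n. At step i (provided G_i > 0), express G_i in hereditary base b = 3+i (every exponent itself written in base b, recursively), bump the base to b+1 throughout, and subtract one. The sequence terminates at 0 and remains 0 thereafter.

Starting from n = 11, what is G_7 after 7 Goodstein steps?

11 —HB3→ 3^2 + 2 —bump→ 4^2 + 2 = 18 —(−1)→ 17
17 —HB4→ 4^2 + 1 —bump→ 5^2 + 1 = 26 —(−1)→ 25
25 —HB5→ 5^2 —bump→ 6^2 = 36 —(−1)→ 35
35 —HB6→ 5·6 + 5 —bump→ 5·7 + 5 = 40 —(−1)→ 39
39 —HB7→ 5·7 + 4 —bump→ 5·8 + 4 = 44 —(−1)→ 43
43 —HB8→ 5·8 + 3 —bump→ 5·9 + 3 = 48 —(−1)→ 47
47 —HB9→ 5·9 + 2 —bump→ 5·10 + 2 = 52 —(−1)→ 51
51 —HB10→ 5·10 + 1 —bump→ 5·11 + 1 = 56 —(−1)→ 55

51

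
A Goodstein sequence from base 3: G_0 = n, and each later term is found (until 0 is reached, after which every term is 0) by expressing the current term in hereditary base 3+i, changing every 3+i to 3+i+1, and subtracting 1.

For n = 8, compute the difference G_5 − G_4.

step 0: 8 = 2·3 + 2; sub 4 for 3: 2·4 + 2; = 10; G_1 = 10−1 = 9
step 1: 9 = 2·4 + 1; sub 5 for 4: 2·5 + 1; = 11; G_2 = 11−1 = 10
step 2: 10 = 2·5; sub 6 for 5: 2·6; = 12; G_3 = 12−1 = 11
step 3: 11 = 6 + 5; sub 7 for 6: 7 + 5; = 12; G_4 = 12−1 = 11
step 4: 11 = 7 + 4; sub 8 for 7: 8 + 4; = 12; G_5 = 12−1 = 11

0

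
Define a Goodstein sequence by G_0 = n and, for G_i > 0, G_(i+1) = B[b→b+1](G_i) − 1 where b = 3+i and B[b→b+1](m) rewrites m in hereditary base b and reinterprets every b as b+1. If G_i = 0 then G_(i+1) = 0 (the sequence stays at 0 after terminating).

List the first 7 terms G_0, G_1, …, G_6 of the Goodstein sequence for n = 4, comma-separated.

4 —HB3→ 3 + 1 —bump→ 4 + 1 = 5 —(−1)→ 4
4 —HB4→ 4 —bump→ 5 = 5 —(−1)→ 4
4 —HB5→ 4 —bump→ 4 = 4 —(−1)→ 3
3 —HB6→ 3 —bump→ 3 = 3 —(−1)→ 2
2 —HB7→ 2 —bump→ 2 = 2 —(−1)→ 1
1 —HB8→ 1 —bump→ 1 = 1 —(−1)→ 0

4, 4, 4, 3, 2, 1, 0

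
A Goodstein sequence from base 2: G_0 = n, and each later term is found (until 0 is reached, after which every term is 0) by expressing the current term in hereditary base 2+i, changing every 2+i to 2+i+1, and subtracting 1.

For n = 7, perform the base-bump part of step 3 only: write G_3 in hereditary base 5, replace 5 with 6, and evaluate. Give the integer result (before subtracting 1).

(0) 7|_2 = 2^2 + 2 + 1 ↦ 3^3 + 3 + 1|_3 = 31 ⇒ 30
(1) 30|_3 = 3^3 + 3 ↦ 4^4 + 4|_4 = 260 ⇒ 259
(2) 259|_4 = 4^4 + 3 ↦ 5^5 + 3|_5 = 3128 ⇒ 3127
(3) 3127|_5 = 5^5 + 2 ↦ 6^6 + 2|_6 = 46658 ⇒ 46657

46658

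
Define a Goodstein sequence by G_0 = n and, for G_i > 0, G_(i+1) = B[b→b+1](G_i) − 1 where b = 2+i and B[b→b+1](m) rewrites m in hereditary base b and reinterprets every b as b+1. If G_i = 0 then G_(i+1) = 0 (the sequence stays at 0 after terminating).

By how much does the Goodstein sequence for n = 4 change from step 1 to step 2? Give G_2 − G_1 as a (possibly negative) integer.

15

i=0: 4 = 2^2 (b=2); 2→3: 3^3 = 27; 27−1 = 26
i=1: 26 = 2·3^2 + 2·3 + 2 (b=3); 3→4: 2·4^2 + 2·4 + 2 = 42; 42−1 = 41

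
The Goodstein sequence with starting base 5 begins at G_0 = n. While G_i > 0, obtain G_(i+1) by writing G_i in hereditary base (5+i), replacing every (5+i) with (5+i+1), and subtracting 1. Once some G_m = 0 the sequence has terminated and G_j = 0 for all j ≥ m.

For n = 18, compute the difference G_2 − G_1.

(0) 18|_5 = 3·5 + 3 ↦ 3·6 + 3|_6 = 21 ⇒ 20
(1) 20|_6 = 3·6 + 2 ↦ 3·7 + 2|_7 = 23 ⇒ 22

2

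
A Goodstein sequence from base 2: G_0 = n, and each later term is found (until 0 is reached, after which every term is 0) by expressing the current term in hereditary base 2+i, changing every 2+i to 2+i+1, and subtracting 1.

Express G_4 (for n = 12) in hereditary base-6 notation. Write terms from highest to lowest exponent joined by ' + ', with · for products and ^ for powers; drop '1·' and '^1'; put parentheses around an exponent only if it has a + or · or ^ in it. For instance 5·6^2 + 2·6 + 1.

6^(6 + 1) + 2·6^2 + 6 + 5

12 —HB2→ 2^(2 + 1) + 2^2 —bump→ 3^(3 + 1) + 3^3 = 108 —(−1)→ 107
107 —HB3→ 3^(3 + 1) + 2·3^2 + 2·3 + 2 —bump→ 4^(4 + 1) + 2·4^2 + 2·4 + 2 = 1066 —(−1)→ 1065
1065 —HB4→ 4^(4 + 1) + 2·4^2 + 2·4 + 1 —bump→ 5^(5 + 1) + 2·5^2 + 2·5 + 1 = 15686 —(−1)→ 15685
15685 —HB5→ 5^(5 + 1) + 2·5^2 + 2·5 —bump→ 6^(6 + 1) + 2·6^2 + 2·6 = 280020 —(−1)→ 280019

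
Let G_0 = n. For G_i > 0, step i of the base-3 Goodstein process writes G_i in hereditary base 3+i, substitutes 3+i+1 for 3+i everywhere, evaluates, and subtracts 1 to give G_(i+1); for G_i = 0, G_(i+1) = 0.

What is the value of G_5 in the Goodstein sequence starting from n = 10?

G_0=10  [base 3] 3^2 + 1  →[3↦4]→  4^2 + 1 = 17  −1 ⇒ G_1=16
G_1=16  [base 4] 4^2  →[4↦5]→  5^2 = 25  −1 ⇒ G_2=24
G_2=24  [base 5] 4·5 + 4  →[5↦6]→  4·6 + 4 = 28  −1 ⇒ G_3=27
G_3=27  [base 6] 4·6 + 3  →[6↦7]→  4·7 + 3 = 31  −1 ⇒ G_4=30
G_4=30  [base 7] 4·7 + 2  →[7↦8]→  4·8 + 2 = 34  −1 ⇒ G_5=33
G_5=33  [base 8] 4·8 + 1  →[8↦9]→  4·9 + 1 = 37  −1 ⇒ G_6=36

33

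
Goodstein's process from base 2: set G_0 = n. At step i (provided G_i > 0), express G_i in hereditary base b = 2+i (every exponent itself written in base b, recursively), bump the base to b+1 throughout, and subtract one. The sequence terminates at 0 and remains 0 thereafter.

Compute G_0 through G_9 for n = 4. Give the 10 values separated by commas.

4, 26, 41, 60, 83, 109, 139, 173, 211, 253

4 —HB2→ 2^2 —bump→ 3^3 = 27 —(−1)→ 26
26 —HB3→ 2·3^2 + 2·3 + 2 —bump→ 2·4^2 + 2·4 + 2 = 42 —(−1)→ 41
41 —HB4→ 2·4^2 + 2·4 + 1 —bump→ 2·5^2 + 2·5 + 1 = 61 —(−1)→ 60
60 —HB5→ 2·5^2 + 2·5 —bump→ 2·6^2 + 2·6 = 84 —(−1)→ 83
83 —HB6→ 2·6^2 + 6 + 5 —bump→ 2·7^2 + 7 + 5 = 110 —(−1)→ 109
109 —HB7→ 2·7^2 + 7 + 4 —bump→ 2·8^2 + 8 + 4 = 140 —(−1)→ 139
139 —HB8→ 2·8^2 + 8 + 3 —bump→ 2·9^2 + 9 + 3 = 174 —(−1)→ 173
173 —HB9→ 2·9^2 + 9 + 2 —bump→ 2·10^2 + 10 + 2 = 212 —(−1)→ 211
211 —HB10→ 2·10^2 + 10 + 1 —bump→ 2·11^2 + 11 + 1 = 254 —(−1)→ 253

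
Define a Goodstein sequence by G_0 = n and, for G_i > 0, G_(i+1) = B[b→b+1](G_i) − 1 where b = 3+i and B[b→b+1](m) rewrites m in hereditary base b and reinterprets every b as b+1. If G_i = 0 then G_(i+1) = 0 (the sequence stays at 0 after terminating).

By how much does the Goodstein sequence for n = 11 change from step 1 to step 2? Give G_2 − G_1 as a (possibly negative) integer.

8

G_0 = 11. HB_3(11) = 3^2 + 2. Bump = 18. G_1 = 17.
G_1 = 17. HB_4(17) = 4^2 + 1. Bump = 26. G_2 = 25.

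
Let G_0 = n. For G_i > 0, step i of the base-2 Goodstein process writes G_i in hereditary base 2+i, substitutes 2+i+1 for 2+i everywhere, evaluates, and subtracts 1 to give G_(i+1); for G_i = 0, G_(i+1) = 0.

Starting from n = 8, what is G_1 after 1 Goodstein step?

G_0=8  [base 2] 2^(2 + 1)  →[2↦3]→  3^(3 + 1) = 81  −1 ⇒ G_1=80
G_1=80  [base 3] 2·3^3 + 2·3^2 + 2·3 + 2  →[3↦4]→  2·4^4 + 2·4^2 + 2·4 + 2 = 554  −1 ⇒ G_2=553

80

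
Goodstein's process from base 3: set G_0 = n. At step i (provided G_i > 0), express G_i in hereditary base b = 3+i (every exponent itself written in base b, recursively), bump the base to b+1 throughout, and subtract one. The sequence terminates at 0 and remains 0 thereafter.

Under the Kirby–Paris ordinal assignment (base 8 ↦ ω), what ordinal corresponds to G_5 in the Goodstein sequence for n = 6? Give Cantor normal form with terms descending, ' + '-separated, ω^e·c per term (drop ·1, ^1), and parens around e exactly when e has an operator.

7

(0) 6|_3 = 2·3 ↦ 2·4|_4 = 8 ⇒ 7
(1) 7|_4 = 4 + 3 ↦ 5 + 3|_5 = 8 ⇒ 7
(2) 7|_5 = 5 + 2 ↦ 6 + 2|_6 = 8 ⇒ 7
(3) 7|_6 = 6 + 1 ↦ 7 + 1|_7 = 8 ⇒ 7
(4) 7|_7 = 7 ↦ 8|_8 = 8 ⇒ 7
(5) 7|_8 = 7 ↦ 7|_9 = 7 ⇒ 6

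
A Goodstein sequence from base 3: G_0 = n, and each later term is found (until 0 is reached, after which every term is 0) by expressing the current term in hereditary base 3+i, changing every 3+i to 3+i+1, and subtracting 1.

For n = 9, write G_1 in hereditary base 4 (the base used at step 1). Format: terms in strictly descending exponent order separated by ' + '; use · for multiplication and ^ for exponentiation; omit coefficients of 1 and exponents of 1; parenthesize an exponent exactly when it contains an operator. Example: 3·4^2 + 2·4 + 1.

3·4 + 3

i=0: 9 = 3^2 (b=3); 3→4: 4^2 = 16; 16−1 = 15
i=1: 15 = 3·4 + 3 (b=4); 4→5: 3·5 + 3 = 18; 18−1 = 17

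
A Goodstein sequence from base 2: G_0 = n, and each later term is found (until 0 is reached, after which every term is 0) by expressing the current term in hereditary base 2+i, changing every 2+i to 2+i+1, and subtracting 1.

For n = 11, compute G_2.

G_0 = 11. HB_2(11) = 2^(2 + 1) + 2 + 1. Bump = 85. G_1 = 84.
G_1 = 84. HB_3(84) = 3^(3 + 1) + 3. Bump = 1028. G_2 = 1027.
G_2 = 1027. HB_4(1027) = 4^(4 + 1) + 3. Bump = 15628. G_3 = 15627.

1027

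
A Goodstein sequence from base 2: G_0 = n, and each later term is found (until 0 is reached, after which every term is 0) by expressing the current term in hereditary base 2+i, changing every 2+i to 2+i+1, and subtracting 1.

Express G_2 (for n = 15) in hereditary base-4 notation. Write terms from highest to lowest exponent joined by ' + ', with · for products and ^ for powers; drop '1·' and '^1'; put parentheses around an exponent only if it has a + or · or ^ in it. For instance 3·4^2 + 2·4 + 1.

4^(4 + 1) + 4^4 + 3

G_0=15  [base 2] 2^(2 + 1) + 2^2 + 2 + 1  →[2↦3]→  3^(3 + 1) + 3^3 + 3 + 1 = 112  −1 ⇒ G_1=111
G_1=111  [base 3] 3^(3 + 1) + 3^3 + 3  →[3↦4]→  4^(4 + 1) + 4^4 + 4 = 1284  −1 ⇒ G_2=1283
G_2=1283  [base 4] 4^(4 + 1) + 4^4 + 3  →[4↦5]→  5^(5 + 1) + 5^5 + 3 = 18753  −1 ⇒ G_3=18752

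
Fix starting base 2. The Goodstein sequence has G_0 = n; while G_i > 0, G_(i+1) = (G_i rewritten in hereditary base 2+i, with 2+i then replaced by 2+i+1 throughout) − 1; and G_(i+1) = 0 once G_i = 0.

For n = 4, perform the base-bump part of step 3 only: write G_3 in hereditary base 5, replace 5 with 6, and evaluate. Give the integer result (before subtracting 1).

step 0: 4 = 2^2; sub 3 for 2: 3^3; = 27; G_1 = 27−1 = 26
step 1: 26 = 2·3^2 + 2·3 + 2; sub 4 for 3: 2·4^2 + 2·4 + 2; = 42; G_2 = 42−1 = 41
step 2: 41 = 2·4^2 + 2·4 + 1; sub 5 for 4: 2·5^2 + 2·5 + 1; = 61; G_3 = 61−1 = 60
step 3: 60 = 2·5^2 + 2·5; sub 6 for 5: 2·6^2 + 2·6; = 84; G_4 = 84−1 = 83

84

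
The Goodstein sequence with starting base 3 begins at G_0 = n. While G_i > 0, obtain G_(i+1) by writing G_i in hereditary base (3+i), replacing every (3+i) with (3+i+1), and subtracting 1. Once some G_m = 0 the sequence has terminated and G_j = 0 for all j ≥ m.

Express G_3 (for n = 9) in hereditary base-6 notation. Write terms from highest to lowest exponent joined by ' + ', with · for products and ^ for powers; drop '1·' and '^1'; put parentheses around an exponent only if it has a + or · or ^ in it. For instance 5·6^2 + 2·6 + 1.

G_0 = 9. HB_3(9) = 3^2. Bump = 16. G_1 = 15.
G_1 = 15. HB_4(15) = 3·4 + 3. Bump = 18. G_2 = 17.
G_2 = 17. HB_5(17) = 3·5 + 2. Bump = 20. G_3 = 19.

3·6 + 1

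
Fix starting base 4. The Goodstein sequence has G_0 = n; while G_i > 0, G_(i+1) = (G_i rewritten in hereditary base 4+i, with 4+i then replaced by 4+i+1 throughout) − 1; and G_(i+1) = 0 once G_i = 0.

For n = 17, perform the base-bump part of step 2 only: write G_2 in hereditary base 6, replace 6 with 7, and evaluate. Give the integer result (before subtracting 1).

(0) 17|_4 = 4^2 + 1 ↦ 5^2 + 1|_5 = 26 ⇒ 25
(1) 25|_5 = 5^2 ↦ 6^2|_6 = 36 ⇒ 35
(2) 35|_6 = 5·6 + 5 ↦ 5·7 + 5|_7 = 40 ⇒ 39

40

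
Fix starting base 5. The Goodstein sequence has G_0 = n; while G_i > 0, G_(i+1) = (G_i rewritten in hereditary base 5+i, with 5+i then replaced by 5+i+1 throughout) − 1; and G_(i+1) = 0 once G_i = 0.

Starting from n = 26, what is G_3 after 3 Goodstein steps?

i=0: 26 = 5^2 + 1 (b=5); 5→6: 6^2 + 1 = 37; 37−1 = 36
i=1: 36 = 6^2 (b=6); 6→7: 7^2 = 49; 49−1 = 48
i=2: 48 = 6·7 + 6 (b=7); 7→8: 6·8 + 6 = 54; 54−1 = 53
i=3: 53 = 6·8 + 5 (b=8); 8→9: 6·9 + 5 = 59; 59−1 = 58

53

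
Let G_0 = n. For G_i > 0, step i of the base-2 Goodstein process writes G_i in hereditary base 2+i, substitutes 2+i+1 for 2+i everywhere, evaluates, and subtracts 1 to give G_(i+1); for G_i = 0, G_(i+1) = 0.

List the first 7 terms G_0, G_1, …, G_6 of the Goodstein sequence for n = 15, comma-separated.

i=0: 15 = 2^(2 + 1) + 2^2 + 2 + 1 (b=2); 2→3: 3^(3 + 1) + 3^3 + 3 + 1 = 112; 112−1 = 111
i=1: 111 = 3^(3 + 1) + 3^3 + 3 (b=3); 3→4: 4^(4 + 1) + 4^4 + 4 = 1284; 1284−1 = 1283
i=2: 1283 = 4^(4 + 1) + 4^4 + 3 (b=4); 4→5: 5^(5 + 1) + 5^5 + 3 = 18753; 18753−1 = 18752
i=3: 18752 = 5^(5 + 1) + 5^5 + 2 (b=5); 5→6: 6^(6 + 1) + 6^6 + 2 = 326594; 326594−1 = 326593
i=4: 326593 = 6^(6 + 1) + 6^6 + 1 (b=6); 6→7: 7^(7 + 1) + 7^7 + 1 = 6588345; 6588345−1 = 6588344
i=5: 6588344 = 7^(7 + 1) + 7^7 (b=7); 7→8: 8^(8 + 1) + 8^8 = 150994944; 150994944−1 = 150994943

15, 111, 1283, 18752, 326593, 6588344, 150994943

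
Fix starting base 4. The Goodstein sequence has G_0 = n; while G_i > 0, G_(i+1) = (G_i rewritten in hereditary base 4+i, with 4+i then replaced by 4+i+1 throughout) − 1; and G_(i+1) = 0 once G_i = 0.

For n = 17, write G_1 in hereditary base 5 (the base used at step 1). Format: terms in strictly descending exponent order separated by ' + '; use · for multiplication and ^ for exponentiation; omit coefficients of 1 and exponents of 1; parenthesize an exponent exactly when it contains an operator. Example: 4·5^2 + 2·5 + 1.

[0] 17 ≡ 4^2 + 1 (base 4). Lift 5: 26. −1: 25.
[1] 25 ≡ 5^2 (base 5). Lift 6: 36. −1: 35.

5^2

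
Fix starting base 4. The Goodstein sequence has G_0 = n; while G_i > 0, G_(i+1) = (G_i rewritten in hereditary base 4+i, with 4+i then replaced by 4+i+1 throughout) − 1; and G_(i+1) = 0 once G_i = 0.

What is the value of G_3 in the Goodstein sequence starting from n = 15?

21

step 0: 15 = 3·4 + 3; sub 5 for 4: 3·5 + 3; = 18; G_1 = 18−1 = 17
step 1: 17 = 3·5 + 2; sub 6 for 5: 3·6 + 2; = 20; G_2 = 20−1 = 19
step 2: 19 = 3·6 + 1; sub 7 for 6: 3·7 + 1; = 22; G_3 = 22−1 = 21
step 3: 21 = 3·7; sub 8 for 7: 3·8; = 24; G_4 = 24−1 = 23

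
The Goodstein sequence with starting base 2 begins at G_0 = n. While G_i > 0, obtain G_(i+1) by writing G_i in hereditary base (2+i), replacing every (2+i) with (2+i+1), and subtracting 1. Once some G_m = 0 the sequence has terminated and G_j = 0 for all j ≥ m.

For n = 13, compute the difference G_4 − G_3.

step 0: 13 = 2^(2 + 1) + 2^2 + 1; sub 3 for 2: 3^(3 + 1) + 3^3 + 1; = 109; G_1 = 109−1 = 108
step 1: 108 = 3^(3 + 1) + 3^3; sub 4 for 3: 4^(4 + 1) + 4^4; = 1280; G_2 = 1280−1 = 1279
step 2: 1279 = 4^(4 + 1) + 3·4^3 + 3·4^2 + 3·4 + 3; sub 5 for 4: 5^(5 + 1) + 3·5^3 + 3·5^2 + 3·5 + 3; = 16093; G_3 = 16093−1 = 16092
step 3: 16092 = 5^(5 + 1) + 3·5^3 + 3·5^2 + 3·5 + 2; sub 6 for 5: 6^(6 + 1) + 3·6^3 + 3·6^2 + 3·6 + 2; = 280712; G_4 = 280712−1 = 280711

264619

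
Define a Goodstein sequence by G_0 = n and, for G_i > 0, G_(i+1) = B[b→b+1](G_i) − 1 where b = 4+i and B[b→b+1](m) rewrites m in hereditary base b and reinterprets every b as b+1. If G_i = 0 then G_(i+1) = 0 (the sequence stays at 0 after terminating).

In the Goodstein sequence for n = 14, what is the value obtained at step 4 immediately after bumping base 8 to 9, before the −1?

23

base 4: 14 = 3·4 + 2; at 5: 3·5 + 2 = 17; next = 16
base 5: 16 = 3·5 + 1; at 6: 3·6 + 1 = 19; next = 18
base 6: 18 = 3·6; at 7: 3·7 = 21; next = 20
base 7: 20 = 2·7 + 6; at 8: 2·8 + 6 = 22; next = 21
base 8: 21 = 2·8 + 5; at 9: 2·9 + 5 = 23; next = 22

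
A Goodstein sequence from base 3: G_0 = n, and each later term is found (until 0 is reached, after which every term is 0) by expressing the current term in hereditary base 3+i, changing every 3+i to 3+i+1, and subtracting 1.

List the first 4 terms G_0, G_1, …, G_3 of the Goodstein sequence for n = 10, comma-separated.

(0) 10|_3 = 3^2 + 1 ↦ 4^2 + 1|_4 = 17 ⇒ 16
(1) 16|_4 = 4^2 ↦ 5^2|_5 = 25 ⇒ 24
(2) 24|_5 = 4·5 + 4 ↦ 4·6 + 4|_6 = 28 ⇒ 27

10, 16, 24, 27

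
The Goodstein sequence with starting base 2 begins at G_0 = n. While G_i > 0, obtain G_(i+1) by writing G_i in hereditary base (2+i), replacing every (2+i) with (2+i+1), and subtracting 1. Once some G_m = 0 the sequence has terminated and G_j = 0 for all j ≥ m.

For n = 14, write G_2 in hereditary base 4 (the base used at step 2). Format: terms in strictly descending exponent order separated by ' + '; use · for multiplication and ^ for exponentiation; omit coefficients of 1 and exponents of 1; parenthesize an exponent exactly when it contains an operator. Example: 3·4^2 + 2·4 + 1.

4^(4 + 1) + 4^4 + 1

G_0 = 14. HB_2(14) = 2^(2 + 1) + 2^2 + 2. Bump = 111. G_1 = 110.
G_1 = 110. HB_3(110) = 3^(3 + 1) + 3^3 + 2. Bump = 1282. G_2 = 1281.
G_2 = 1281. HB_4(1281) = 4^(4 + 1) + 4^4 + 1. Bump = 18751. G_3 = 18750.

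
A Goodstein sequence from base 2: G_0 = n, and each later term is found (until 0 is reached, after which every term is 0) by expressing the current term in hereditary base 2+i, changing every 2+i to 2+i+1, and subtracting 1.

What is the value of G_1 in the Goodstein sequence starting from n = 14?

(0) 14|_2 = 2^(2 + 1) + 2^2 + 2 ↦ 3^(3 + 1) + 3^3 + 3|_3 = 111 ⇒ 110
(1) 110|_3 = 3^(3 + 1) + 3^3 + 2 ↦ 4^(4 + 1) + 4^4 + 2|_4 = 1282 ⇒ 1281

110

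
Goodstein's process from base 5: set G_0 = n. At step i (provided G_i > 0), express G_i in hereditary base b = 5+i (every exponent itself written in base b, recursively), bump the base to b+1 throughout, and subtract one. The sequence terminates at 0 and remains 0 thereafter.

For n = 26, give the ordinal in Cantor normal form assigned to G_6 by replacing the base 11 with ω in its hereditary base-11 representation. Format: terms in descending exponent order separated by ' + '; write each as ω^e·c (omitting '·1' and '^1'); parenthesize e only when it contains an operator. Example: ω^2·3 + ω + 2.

[0] 26 ≡ 5^2 + 1 (base 5). Lift 6: 37. −1: 36.
[1] 36 ≡ 6^2 (base 6). Lift 7: 49. −1: 48.
[2] 48 ≡ 6·7 + 6 (base 7). Lift 8: 54. −1: 53.
[3] 53 ≡ 6·8 + 5 (base 8). Lift 9: 59. −1: 58.
[4] 58 ≡ 6·9 + 4 (base 9). Lift 10: 64. −1: 63.
[5] 63 ≡ 6·10 + 3 (base 10). Lift 11: 69. −1: 68.

ω·6 + 2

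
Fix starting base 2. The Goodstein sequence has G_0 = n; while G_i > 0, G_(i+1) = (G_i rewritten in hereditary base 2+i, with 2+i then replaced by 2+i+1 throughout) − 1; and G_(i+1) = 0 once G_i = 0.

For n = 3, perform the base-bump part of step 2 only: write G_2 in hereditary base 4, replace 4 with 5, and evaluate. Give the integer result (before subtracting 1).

3

G_0=3  [base 2] 2 + 1  →[2↦3]→  3 + 1 = 4  −1 ⇒ G_1=3
G_1=3  [base 3] 3  →[3↦4]→  4 = 4  −1 ⇒ G_2=3
G_2=3  [base 4] 3  →[4↦5]→  3 = 3  −1 ⇒ G_3=2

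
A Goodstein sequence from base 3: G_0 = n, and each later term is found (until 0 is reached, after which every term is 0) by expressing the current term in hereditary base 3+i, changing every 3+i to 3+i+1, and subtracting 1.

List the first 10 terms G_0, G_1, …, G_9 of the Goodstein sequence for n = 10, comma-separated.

10, 16, 24, 27, 30, 33, 36, 39, 41, 43

G_0=10  [base 3] 3^2 + 1  →[3↦4]→  4^2 + 1 = 17  −1 ⇒ G_1=16
G_1=16  [base 4] 4^2  →[4↦5]→  5^2 = 25  −1 ⇒ G_2=24
G_2=24  [base 5] 4·5 + 4  →[5↦6]→  4·6 + 4 = 28  −1 ⇒ G_3=27
G_3=27  [base 6] 4·6 + 3  →[6↦7]→  4·7 + 3 = 31  −1 ⇒ G_4=30
G_4=30  [base 7] 4·7 + 2  →[7↦8]→  4·8 + 2 = 34  −1 ⇒ G_5=33
G_5=33  [base 8] 4·8 + 1  →[8↦9]→  4·9 + 1 = 37  −1 ⇒ G_6=36
G_6=36  [base 9] 4·9  →[9↦10]→  4·10 = 40  −1 ⇒ G_7=39
G_7=39  [base 10] 3·10 + 9  →[10↦11]→  3·11 + 9 = 42  −1 ⇒ G_8=41
G_8=41  [base 11] 3·11 + 8  →[11↦12]→  3·12 + 8 = 44  −1 ⇒ G_9=43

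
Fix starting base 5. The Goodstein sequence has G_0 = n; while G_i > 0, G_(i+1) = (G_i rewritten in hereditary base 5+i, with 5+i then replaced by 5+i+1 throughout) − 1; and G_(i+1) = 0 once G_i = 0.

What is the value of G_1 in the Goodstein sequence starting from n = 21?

[0] 21 ≡ 4·5 + 1 (base 5). Lift 6: 25. −1: 24.
[1] 24 ≡ 4·6 (base 6). Lift 7: 28. −1: 27.

24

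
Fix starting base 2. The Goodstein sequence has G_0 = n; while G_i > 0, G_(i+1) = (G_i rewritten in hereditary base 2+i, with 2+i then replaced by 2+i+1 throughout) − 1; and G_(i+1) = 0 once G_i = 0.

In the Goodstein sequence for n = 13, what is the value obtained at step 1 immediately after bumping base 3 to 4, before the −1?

step 0: 13 = 2^(2 + 1) + 2^2 + 1; sub 3 for 2: 3^(3 + 1) + 3^3 + 1; = 109; G_1 = 109−1 = 108
step 1: 108 = 3^(3 + 1) + 3^3; sub 4 for 3: 4^(4 + 1) + 4^4; = 1280; G_2 = 1280−1 = 1279

1280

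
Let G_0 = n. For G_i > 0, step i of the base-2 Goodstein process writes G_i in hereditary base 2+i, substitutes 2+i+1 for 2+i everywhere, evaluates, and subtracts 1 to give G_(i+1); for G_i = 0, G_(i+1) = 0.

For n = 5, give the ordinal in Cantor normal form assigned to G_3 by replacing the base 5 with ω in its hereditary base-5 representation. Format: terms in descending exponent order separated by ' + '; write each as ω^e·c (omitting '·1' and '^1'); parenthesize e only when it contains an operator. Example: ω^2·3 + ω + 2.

ω^3·3 + ω^2·3 + ω·3 + 2

G_0=5  [base 2] 2^2 + 1  →[2↦3]→  3^3 + 1 = 28  −1 ⇒ G_1=27
G_1=27  [base 3] 3^3  →[3↦4]→  4^4 = 256  −1 ⇒ G_2=255
G_2=255  [base 4] 3·4^3 + 3·4^2 + 3·4 + 3  →[4↦5]→  3·5^3 + 3·5^2 + 3·5 + 3 = 468  −1 ⇒ G_3=467
G_3=467  [base 5] 3·5^3 + 3·5^2 + 3·5 + 2  →[5↦6]→  3·6^3 + 3·6^2 + 3·6 + 2 = 776  −1 ⇒ G_4=775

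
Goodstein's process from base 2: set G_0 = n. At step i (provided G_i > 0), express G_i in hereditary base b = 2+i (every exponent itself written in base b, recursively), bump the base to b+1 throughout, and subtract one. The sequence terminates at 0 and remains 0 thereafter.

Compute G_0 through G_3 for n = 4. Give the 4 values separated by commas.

4, 26, 41, 60

step 0: 4 = 2^2; sub 3 for 2: 3^3; = 27; G_1 = 27−1 = 26
step 1: 26 = 2·3^2 + 2·3 + 2; sub 4 for 3: 2·4^2 + 2·4 + 2; = 42; G_2 = 42−1 = 41
step 2: 41 = 2·4^2 + 2·4 + 1; sub 5 for 4: 2·5^2 + 2·5 + 1; = 61; G_3 = 61−1 = 60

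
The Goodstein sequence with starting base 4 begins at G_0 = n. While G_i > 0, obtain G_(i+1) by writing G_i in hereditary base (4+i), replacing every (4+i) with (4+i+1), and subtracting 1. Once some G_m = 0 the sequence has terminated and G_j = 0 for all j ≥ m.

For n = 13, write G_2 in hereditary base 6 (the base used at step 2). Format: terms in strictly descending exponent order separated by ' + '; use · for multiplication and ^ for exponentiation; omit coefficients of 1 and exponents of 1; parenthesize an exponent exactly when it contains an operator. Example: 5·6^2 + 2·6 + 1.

2·6 + 5

G_0=13  [base 4] 3·4 + 1  →[4↦5]→  3·5 + 1 = 16  −1 ⇒ G_1=15
G_1=15  [base 5] 3·5  →[5↦6]→  3·6 = 18  −1 ⇒ G_2=17
G_2=17  [base 6] 2·6 + 5  →[6↦7]→  2·7 + 5 = 19  −1 ⇒ G_3=18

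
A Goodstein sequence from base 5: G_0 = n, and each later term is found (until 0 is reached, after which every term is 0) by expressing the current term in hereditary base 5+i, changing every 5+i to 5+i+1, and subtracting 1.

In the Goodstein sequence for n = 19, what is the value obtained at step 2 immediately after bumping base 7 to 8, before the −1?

26

[0] 19 ≡ 3·5 + 4 (base 5). Lift 6: 22. −1: 21.
[1] 21 ≡ 3·6 + 3 (base 6). Lift 7: 24. −1: 23.
[2] 23 ≡ 3·7 + 2 (base 7). Lift 8: 26. −1: 25.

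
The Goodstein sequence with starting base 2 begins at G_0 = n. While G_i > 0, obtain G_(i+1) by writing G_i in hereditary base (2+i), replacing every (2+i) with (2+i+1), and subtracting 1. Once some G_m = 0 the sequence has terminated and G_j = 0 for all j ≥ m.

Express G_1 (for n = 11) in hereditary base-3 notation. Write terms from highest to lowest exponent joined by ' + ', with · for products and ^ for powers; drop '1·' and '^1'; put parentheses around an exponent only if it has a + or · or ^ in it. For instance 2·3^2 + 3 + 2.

3^(3 + 1) + 3

base 2: 11 = 2^(2 + 1) + 2 + 1; at 3: 3^(3 + 1) + 3 + 1 = 85; next = 84
base 3: 84 = 3^(3 + 1) + 3; at 4: 4^(4 + 1) + 4 = 1028; next = 1027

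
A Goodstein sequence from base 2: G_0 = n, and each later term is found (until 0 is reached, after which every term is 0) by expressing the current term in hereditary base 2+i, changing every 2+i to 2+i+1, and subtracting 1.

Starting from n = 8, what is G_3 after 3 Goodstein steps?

6310

[0] 8 ≡ 2^(2 + 1) (base 2). Lift 3: 81. −1: 80.
[1] 80 ≡ 2·3^3 + 2·3^2 + 2·3 + 2 (base 3). Lift 4: 554. −1: 553.
[2] 553 ≡ 2·4^4 + 2·4^2 + 2·4 + 1 (base 4). Lift 5: 6311. −1: 6310.
[3] 6310 ≡ 2·5^5 + 2·5^2 + 2·5 (base 5). Lift 6: 93396. −1: 93395.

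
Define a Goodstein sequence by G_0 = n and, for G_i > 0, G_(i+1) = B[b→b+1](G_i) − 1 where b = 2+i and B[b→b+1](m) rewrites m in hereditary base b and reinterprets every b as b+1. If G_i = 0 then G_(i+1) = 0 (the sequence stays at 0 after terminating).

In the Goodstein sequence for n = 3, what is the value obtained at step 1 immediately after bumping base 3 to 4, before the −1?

3 —HB2→ 2 + 1 —bump→ 3 + 1 = 4 —(−1)→ 3
3 —HB3→ 3 —bump→ 4 = 4 —(−1)→ 3

4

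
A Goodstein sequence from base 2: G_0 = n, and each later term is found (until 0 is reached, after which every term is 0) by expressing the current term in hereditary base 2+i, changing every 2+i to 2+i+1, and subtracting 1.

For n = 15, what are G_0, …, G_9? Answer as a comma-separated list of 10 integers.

15 —HB2→ 2^(2 + 1) + 2^2 + 2 + 1 —bump→ 3^(3 + 1) + 3^3 + 3 + 1 = 112 —(−1)→ 111
111 —HB3→ 3^(3 + 1) + 3^3 + 3 —bump→ 4^(4 + 1) + 4^4 + 4 = 1284 —(−1)→ 1283
1283 —HB4→ 4^(4 + 1) + 4^4 + 3 —bump→ 5^(5 + 1) + 5^5 + 3 = 18753 —(−1)→ 18752
18752 —HB5→ 5^(5 + 1) + 5^5 + 2 —bump→ 6^(6 + 1) + 6^6 + 2 = 326594 —(−1)→ 326593
326593 —HB6→ 6^(6 + 1) + 6^6 + 1 —bump→ 7^(7 + 1) + 7^7 + 1 = 6588345 —(−1)→ 6588344
6588344 —HB7→ 7^(7 + 1) + 7^7 —bump→ 8^(8 + 1) + 8^8 = 150994944 —(−1)→ 150994943
150994943 —HB8→ 8^(8 + 1) + 7·8^7 + 7·8^6 + 7·8^5 + 7·8^4 + 7·8^3 + 7·8^2 + 7·8 + 7 —bump→ 9^(9 + 1) + 7·9^7 + 7·9^6 + 7·9^5 + 7·9^4 + 7·9^3 + 7·9^2 + 7·9 + 7 = 3524450281 —(−1)→ 3524450280
3524450280 —HB9→ 9^(9 + 1) + 7·9^7 + 7·9^6 + 7·9^5 + 7·9^4 + 7·9^3 + 7·9^2 + 7·9 + 6 —bump→ 10^(10 + 1) + 7·10^7 + 7·10^6 + 7·10^5 + 7·10^4 + 7·10^3 + 7·10^2 + 7·10 + 6 = 100077777776 —(−1)→ 100077777775
100077777775 —HB10→ 10^(10 + 1) + 7·10^7 + 7·10^6 + 7·10^5 + 7·10^4 + 7·10^3 + 7·10^2 + 7·10 + 5 —bump→ 11^(11 + 1) + 7·11^7 + 7·11^6 + 7·11^5 + 7·11^4 + 7·11^3 + 7·11^2 + 7·11 + 5 = 3138578427935 —(−1)→ 3138578427934

15, 111, 1283, 18752, 326593, 6588344, 150994943, 3524450280, 100077777775, 3138578427934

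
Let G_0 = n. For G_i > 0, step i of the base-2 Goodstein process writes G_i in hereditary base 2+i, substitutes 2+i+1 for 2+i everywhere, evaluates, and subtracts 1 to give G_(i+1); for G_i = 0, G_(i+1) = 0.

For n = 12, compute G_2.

base 2: 12 = 2^(2 + 1) + 2^2; at 3: 3^(3 + 1) + 3^3 = 108; next = 107
base 3: 107 = 3^(3 + 1) + 2·3^2 + 2·3 + 2; at 4: 4^(4 + 1) + 2·4^2 + 2·4 + 2 = 1066; next = 1065
base 4: 1065 = 4^(4 + 1) + 2·4^2 + 2·4 + 1; at 5: 5^(5 + 1) + 2·5^2 + 2·5 + 1 = 15686; next = 15685

1065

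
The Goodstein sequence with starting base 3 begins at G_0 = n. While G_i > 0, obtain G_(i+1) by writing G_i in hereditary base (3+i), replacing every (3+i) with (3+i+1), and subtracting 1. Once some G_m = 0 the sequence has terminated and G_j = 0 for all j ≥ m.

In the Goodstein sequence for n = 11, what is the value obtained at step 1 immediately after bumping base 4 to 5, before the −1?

[0] 11 ≡ 3^2 + 2 (base 3). Lift 4: 18. −1: 17.
[1] 17 ≡ 4^2 + 1 (base 4). Lift 5: 26. −1: 25.

26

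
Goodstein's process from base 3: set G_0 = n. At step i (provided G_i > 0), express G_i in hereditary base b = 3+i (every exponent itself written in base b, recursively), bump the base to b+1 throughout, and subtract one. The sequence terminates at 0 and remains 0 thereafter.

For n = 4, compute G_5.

1

i=0: 4 = 3 + 1 (b=3); 3→4: 4 + 1 = 5; 5−1 = 4
i=1: 4 = 4 (b=4); 4→5: 5 = 5; 5−1 = 4
i=2: 4 = 4 (b=5); 5→6: 4 = 4; 4−1 = 3
i=3: 3 = 3 (b=6); 6→7: 3 = 3; 3−1 = 2
i=4: 2 = 2 (b=7); 7→8: 2 = 2; 2−1 = 1
i=5: 1 = 1 (b=8); 8→9: 1 = 1; 1−1 = 0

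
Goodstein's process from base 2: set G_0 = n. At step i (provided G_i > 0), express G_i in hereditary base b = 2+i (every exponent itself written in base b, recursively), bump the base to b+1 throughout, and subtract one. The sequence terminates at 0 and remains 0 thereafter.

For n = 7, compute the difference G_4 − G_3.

G_0 = 7. HB_2(7) = 2^2 + 2 + 1. Bump = 31. G_1 = 30.
G_1 = 30. HB_3(30) = 3^3 + 3. Bump = 260. G_2 = 259.
G_2 = 259. HB_4(259) = 4^4 + 3. Bump = 3128. G_3 = 3127.
G_3 = 3127. HB_5(3127) = 5^5 + 2. Bump = 46658. G_4 = 46657.

43530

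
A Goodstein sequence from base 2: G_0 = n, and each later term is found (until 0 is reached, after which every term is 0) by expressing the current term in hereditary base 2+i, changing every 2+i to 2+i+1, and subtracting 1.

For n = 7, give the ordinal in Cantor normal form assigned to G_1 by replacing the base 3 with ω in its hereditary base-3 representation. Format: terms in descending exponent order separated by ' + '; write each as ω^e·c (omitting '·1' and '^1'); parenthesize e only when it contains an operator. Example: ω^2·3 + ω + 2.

ω^ω + ω

7 —HB2→ 2^2 + 2 + 1 —bump→ 3^3 + 3 + 1 = 31 —(−1)→ 30
30 —HB3→ 3^3 + 3 —bump→ 4^4 + 4 = 260 —(−1)→ 259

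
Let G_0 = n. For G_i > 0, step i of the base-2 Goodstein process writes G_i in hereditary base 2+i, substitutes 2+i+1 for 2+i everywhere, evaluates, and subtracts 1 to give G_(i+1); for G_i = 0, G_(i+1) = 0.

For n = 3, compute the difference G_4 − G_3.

-1

G_0=3  [base 2] 2 + 1  →[2↦3]→  3 + 1 = 4  −1 ⇒ G_1=3
G_1=3  [base 3] 3  →[3↦4]→  4 = 4  −1 ⇒ G_2=3
G_2=3  [base 4] 3  →[4↦5]→  3 = 3  −1 ⇒ G_3=2
G_3=2  [base 5] 2  →[5↦6]→  2 = 2  −1 ⇒ G_4=1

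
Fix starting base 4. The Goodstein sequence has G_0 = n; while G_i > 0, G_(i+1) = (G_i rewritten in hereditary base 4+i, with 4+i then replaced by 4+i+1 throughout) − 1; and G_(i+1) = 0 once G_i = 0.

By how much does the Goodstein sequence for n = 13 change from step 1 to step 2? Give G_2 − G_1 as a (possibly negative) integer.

2

13 —HB4→ 3·4 + 1 —bump→ 3·5 + 1 = 16 —(−1)→ 15
15 —HB5→ 3·5 —bump→ 3·6 = 18 —(−1)→ 17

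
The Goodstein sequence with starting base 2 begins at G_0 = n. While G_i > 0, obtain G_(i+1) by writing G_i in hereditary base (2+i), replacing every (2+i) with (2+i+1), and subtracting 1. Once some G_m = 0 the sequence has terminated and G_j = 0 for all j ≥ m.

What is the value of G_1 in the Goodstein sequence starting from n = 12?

step 0: 12 = 2^(2 + 1) + 2^2; sub 3 for 2: 3^(3 + 1) + 3^3; = 108; G_1 = 108−1 = 107
step 1: 107 = 3^(3 + 1) + 2·3^2 + 2·3 + 2; sub 4 for 3: 4^(4 + 1) + 2·4^2 + 2·4 + 2; = 1066; G_2 = 1066−1 = 1065

107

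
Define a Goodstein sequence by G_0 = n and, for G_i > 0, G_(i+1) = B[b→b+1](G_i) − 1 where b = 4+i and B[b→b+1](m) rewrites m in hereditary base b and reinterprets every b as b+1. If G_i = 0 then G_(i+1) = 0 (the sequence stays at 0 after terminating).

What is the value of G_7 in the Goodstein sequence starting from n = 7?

4

step 0: 7 = 4 + 3; sub 5 for 4: 5 + 3; = 8; G_1 = 8−1 = 7
step 1: 7 = 5 + 2; sub 6 for 5: 6 + 2; = 8; G_2 = 8−1 = 7
step 2: 7 = 6 + 1; sub 7 for 6: 7 + 1; = 8; G_3 = 8−1 = 7
step 3: 7 = 7; sub 8 for 7: 8; = 8; G_4 = 8−1 = 7
step 4: 7 = 7; sub 9 for 8: 7; = 7; G_5 = 7−1 = 6
step 5: 6 = 6; sub 10 for 9: 6; = 6; G_6 = 6−1 = 5
step 6: 5 = 5; sub 11 for 10: 5; = 5; G_7 = 5−1 = 4
step 7: 4 = 4; sub 12 for 11: 4; = 4; G_8 = 4−1 = 3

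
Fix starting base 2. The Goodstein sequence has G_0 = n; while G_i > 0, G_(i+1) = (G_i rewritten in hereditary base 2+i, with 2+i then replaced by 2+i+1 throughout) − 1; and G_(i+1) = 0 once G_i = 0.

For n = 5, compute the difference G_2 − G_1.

step 0: 5 = 2^2 + 1; sub 3 for 2: 3^3 + 1; = 28; G_1 = 28−1 = 27
step 1: 27 = 3^3; sub 4 for 3: 4^4; = 256; G_2 = 256−1 = 255

228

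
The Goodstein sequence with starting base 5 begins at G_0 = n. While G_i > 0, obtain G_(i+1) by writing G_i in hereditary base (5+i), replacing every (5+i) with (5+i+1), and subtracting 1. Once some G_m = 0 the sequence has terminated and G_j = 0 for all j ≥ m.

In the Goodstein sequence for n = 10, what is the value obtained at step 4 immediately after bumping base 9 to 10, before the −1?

G_0 = 10. HB_5(10) = 2·5. Bump = 12. G_1 = 11.
G_1 = 11. HB_6(11) = 6 + 5. Bump = 12. G_2 = 11.
G_2 = 11. HB_7(11) = 7 + 4. Bump = 12. G_3 = 11.
G_3 = 11. HB_8(11) = 8 + 3. Bump = 12. G_4 = 11.
G_4 = 11. HB_9(11) = 9 + 2. Bump = 12. G_5 = 11.

12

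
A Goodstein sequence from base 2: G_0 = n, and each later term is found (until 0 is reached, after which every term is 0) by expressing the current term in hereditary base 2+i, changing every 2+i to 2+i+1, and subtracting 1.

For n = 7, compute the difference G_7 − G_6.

20888664

base 2: 7 = 2^2 + 2 + 1; at 3: 3^3 + 3 + 1 = 31; next = 30
base 3: 30 = 3^3 + 3; at 4: 4^4 + 4 = 260; next = 259
base 4: 259 = 4^4 + 3; at 5: 5^5 + 3 = 3128; next = 3127
base 5: 3127 = 5^5 + 2; at 6: 6^6 + 2 = 46658; next = 46657
base 6: 46657 = 6^6 + 1; at 7: 7^7 + 1 = 823544; next = 823543
base 7: 823543 = 7^7; at 8: 8^8 = 16777216; next = 16777215
base 8: 16777215 = 7·8^7 + 7·8^6 + 7·8^5 + 7·8^4 + 7·8^3 + 7·8^2 + 7·8 + 7; at 9: 7·9^7 + 7·9^6 + 7·9^5 + 7·9^4 + 7·9^3 + 7·9^2 + 7·9 + 7 = 37665880; next = 37665879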